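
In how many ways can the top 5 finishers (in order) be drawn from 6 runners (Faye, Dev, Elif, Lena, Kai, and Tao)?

This is an ordered selection of 5 from 6: P(6,5).
That gives 6 × 5 × 4 × 3 × 2 = 720.

720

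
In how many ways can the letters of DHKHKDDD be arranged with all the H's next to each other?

Treat the 2 copies of H as a single block. The multiset to arrange is then {HH, D, D, D, D, K, K}, 7 items in all.
That gives (7)!/(4!·2!) = 105 arrangements.

105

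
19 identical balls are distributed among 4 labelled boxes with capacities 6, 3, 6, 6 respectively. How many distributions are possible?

Ignoring the caps, the number of non-negative solutions to x_1+…+x_4 = 19 is C(22,3) = 1540.
Subtract solutions that violate a single cap (substitute x_i' = x_i − (cap_i+1)): x_1 ≥ 7 gives C(15,3) = 455; x_2 ≥ 4 gives C(18,3) = 816; x_3 ≥ 7 gives C(15,3) = 455; x_4 ≥ 7 gives C(15,3) = 455. Together 2181.
Add back pairs where two caps are both exceeded: 165 + 56 + 56 + 165 + 165 + 56 = 663.
Subtract triples: 4 + 4 + 0 + 4 = 12.
By inclusion–exclusion the count is 1540 − 2181 + 663 − 12 = 10.

10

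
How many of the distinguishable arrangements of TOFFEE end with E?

60

Fix E in the last position and arrange the remaining 5 letters.
Those 5 letters have F appearing twice, giving (5)!/(2!) = 60.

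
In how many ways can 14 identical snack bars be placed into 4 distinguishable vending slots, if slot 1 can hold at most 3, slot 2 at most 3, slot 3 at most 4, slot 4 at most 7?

20

Without the upper bounds there are C(17,3) = 680 ways to split 14 among 4 vending slots.
Subtract solutions that violate a single cap (substitute x_i' = x_i − (cap_i+1)): x_1 ≥ 4 gives C(13,3) = 286; x_2 ≥ 4 gives C(13,3) = 286; x_3 ≥ 5 gives C(12,3) = 220; x_4 ≥ 8 gives C(9,3) = 84. Together 876.
Add back pairs where two caps are both exceeded: 84 + 56 + 10 + 56 + 10 + 4 = 220.
Subtract triples: 4 + 0 + 0 + 0 = 4.
By inclusion–exclusion the count is 680 − 876 + 220 − 4 = 20.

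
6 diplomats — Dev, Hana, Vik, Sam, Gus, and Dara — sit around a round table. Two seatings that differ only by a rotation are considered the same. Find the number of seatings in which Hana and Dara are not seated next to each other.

72

Without the restriction there are (5)! = 120 seatings.
Those with Hana next to Dara: fuse the pair into one unit and seat 5 units around a circle — 2·(4)! = 48.
Subtracting, 120 − 48 = 72.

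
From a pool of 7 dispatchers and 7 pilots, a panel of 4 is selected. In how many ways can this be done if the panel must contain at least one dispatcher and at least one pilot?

931

Total 4-person selections from all 14: C(14,4) = 1001.
Selections missing a whole group: no dispatchers → C(7,4) = 35; no pilots → C(7,4) = 35.
Both groups omitted at once is impossible, so 1001 − 70 = 931.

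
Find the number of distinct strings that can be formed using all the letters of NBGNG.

30

Letter multiplicities in NBGNG: B×1, G×2, N×2.
The number of distinct arrangements is 5!/(2!·2!) = 120/4 = 30.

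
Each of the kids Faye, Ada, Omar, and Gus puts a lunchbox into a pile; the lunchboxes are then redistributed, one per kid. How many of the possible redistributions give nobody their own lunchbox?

Count assignments avoiding every fixed point. For any j of the 4 kids fixed to their own lunchbox, the other 4−j can be arranged in (4−j)! ways.
By inclusion–exclusion this is Σ_{j=0}^{4} (−1)^j C(4,j)·(4−j)!.
Computing: 24 − 24 + 12 − 4 + 1 = 9.

9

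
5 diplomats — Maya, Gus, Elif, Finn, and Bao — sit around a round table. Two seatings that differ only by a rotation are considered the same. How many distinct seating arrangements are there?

24

Fix one person's seat to break rotational symmetry; the remaining 4 people can be arranged in (4)! = 24 ways.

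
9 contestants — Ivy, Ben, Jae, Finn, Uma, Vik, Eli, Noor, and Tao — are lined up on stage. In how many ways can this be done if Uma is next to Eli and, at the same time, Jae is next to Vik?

20160

Treat {Uma,Eli} as one block (2 orders) and {Jae,Vik} as another (2 orders).
That leaves 7 units to arrange: 2 × 2 × 7! = 4 × 5040 = 20160.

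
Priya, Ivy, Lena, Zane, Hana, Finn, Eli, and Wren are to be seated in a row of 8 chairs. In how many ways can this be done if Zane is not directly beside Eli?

Of the 8! = 40320 arrangements, those with Zane and Eli adjacent number 2 × 7! = 10080 (treat the pair as a block with 2 internal orders).
Complementary counting: 40320 − 10080 = 30240.

30240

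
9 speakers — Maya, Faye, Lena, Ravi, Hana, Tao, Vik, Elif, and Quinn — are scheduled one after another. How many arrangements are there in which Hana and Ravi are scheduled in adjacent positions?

Glue Hana and Ravi into one block (2 internal orders), leaving 8 units to arrange in a row.
So the count is 2·(8)! = 80640.

80640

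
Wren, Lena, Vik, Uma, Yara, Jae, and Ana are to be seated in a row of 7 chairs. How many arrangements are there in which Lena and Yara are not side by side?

There are 7! = 5040 arrangements in all. If Lena and Yara are adjacent, merging them into one block gives 2·(6)! = 1440 arrangements.
So 5040 − 1440 = 3600 arrangements keep them apart.

3600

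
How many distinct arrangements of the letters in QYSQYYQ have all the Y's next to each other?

Treat the 3 copies of Y as a single block. The multiset to arrange is then {YYY, Q, Q, Q, S}, 5 items in all.
That gives (5)!/(3!) = 20 arrangements.

20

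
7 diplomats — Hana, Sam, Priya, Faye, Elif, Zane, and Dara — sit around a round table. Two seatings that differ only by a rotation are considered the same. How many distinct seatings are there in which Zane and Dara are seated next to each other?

240

Treat {Zane, Dara} as one unit (2 internal orders) and seat the resulting 6 units around the table: (5)! circular arrangements.
So 2 × (5)! = 2 × 120 = 240.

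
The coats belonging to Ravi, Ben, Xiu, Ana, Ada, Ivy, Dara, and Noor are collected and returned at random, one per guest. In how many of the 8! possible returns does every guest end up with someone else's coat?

14833

This is the derangement count D_8: permutations of 8 items with no fixed point.
By inclusion–exclusion this is Σ_{j=0}^{8} (−1)^j C(8,j)·(8−j)!.
Computing: 40320 − 40320 + 20160 − 6720 + 1680 − 336 + 56 − 8 + 1 = 14833.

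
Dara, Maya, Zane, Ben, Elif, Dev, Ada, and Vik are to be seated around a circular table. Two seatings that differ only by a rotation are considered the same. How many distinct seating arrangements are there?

Around a circle, 8 distinct people have 8!/8 = (7)! = 5040 rotationally distinct seatings.

5040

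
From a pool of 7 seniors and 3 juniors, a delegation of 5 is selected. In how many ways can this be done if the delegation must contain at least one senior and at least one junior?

With no constraint there are C(10,5) = 252 possible selections.
Subtract selections that omit an entire group: no seniors → C(3,5) = 0; no juniors → C(7,5) = 21.
Both groups omitted at once is impossible, so 252 − 21 = 231.

231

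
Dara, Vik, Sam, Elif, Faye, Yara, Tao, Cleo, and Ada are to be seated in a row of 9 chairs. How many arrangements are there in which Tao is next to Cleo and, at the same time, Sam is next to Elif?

20160

Treat {Tao,Cleo} as one block (2 orders) and {Sam,Elif} as another (2 orders).
That leaves 7 units to arrange: 2 × 2 × 7! = 4 × 5040 = 20160.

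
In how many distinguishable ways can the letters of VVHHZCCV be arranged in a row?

Letter multiplicities in VVHHZCCV: C×2, H×2, V×3, Z×1.
Dividing 8! = 40320 by 3!·2!·2! = 24 for the repeated letters gives 1680.

1680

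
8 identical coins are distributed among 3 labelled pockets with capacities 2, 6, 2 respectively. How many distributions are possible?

Without the upper bounds there are C(10,2) = 45 ways to split 8 among 3 pockets.
Subtract solutions that violate a single cap (substitute x_i' = x_i − (cap_i+1)): x_1 ≥ 3 gives C(7,2) = 21; x_2 ≥ 7 gives C(3,2) = 3; x_3 ≥ 3 gives C(7,2) = 21. Together 45.
Add back pairs where two caps are both exceeded: 0 + 6 + 0 = 6.
By inclusion–exclusion the count is 45 − 45 + 6 = 6.

6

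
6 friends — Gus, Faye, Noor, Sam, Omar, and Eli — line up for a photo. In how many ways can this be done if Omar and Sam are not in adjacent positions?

480

There are 6! = 720 arrangements in all. If Omar and Sam are adjacent, merging them into one block gives 2·(5)! = 240 arrangements.
So 720 − 240 = 480 arrangements keep them apart.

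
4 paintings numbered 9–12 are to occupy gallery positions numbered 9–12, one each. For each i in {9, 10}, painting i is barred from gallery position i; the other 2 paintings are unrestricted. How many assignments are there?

14

Let Aᵢ (for i ∈ {9, 10}) be the placements that put painting i in its forbidden gallery position. Any j of these fix j positions, leaving (4−j)! ways to fill the rest, and there are C(2,j) ways to pick which j.
By inclusion–exclusion, the number of valid placements is Σ_{j=0}^{2} (−1)^j C(2,j)·(4−j)!.
Computing: 24 − 12 + 2 = 14.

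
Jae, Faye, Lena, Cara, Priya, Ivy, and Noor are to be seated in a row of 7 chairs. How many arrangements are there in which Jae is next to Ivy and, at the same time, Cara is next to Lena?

480

Treat {Jae,Ivy} as one block (2 orders) and {Cara,Lena} as another (2 orders).
That leaves 5 units to arrange: 2 × 2 × 5! = 4 × 120 = 480.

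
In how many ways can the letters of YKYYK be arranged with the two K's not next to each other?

6

Total arrangements of YKYYK: 5!/(3!·2!) = 10.
If the two K's are adjacent, glue them into one block, leaving 4 items to arrange: (4)!/(3!) = 4 ways.
Hence 10 − 4 = 6.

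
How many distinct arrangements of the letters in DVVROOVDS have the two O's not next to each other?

11760

Total arrangements of DVVROOVDS: 9!/(3!·2!·2!) = 15120.
If the two O's are adjacent, glue them into one block, leaving 8 items to arrange: (8)!/(3!·2!) = 3360 ways.
Hence 15120 − 3360 = 11760.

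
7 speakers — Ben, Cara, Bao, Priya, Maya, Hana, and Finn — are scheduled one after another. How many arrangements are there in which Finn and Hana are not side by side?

3600

Of the 7! = 5040 arrangements, those with Finn and Hana adjacent number 2 × 6! = 1440 (treat the pair as a block with 2 internal orders).
Complementary counting: 5040 − 1440 = 3600.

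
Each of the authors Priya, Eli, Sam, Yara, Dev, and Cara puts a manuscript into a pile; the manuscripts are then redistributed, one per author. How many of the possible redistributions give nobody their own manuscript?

Let Aᵢ be the assignments in which author i gets their own manuscript. We want the size of the complement of A₁∪…∪A_6.
By inclusion–exclusion this is Σ_{j=0}^{6} (−1)^j C(6,j)·(6−j)!.
Computing: 720 − 720 + 360 − 120 + 30 − 6 + 1 = 265.

265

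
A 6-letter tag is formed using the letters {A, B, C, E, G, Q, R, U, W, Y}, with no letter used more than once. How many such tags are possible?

Choose and order 6 of the 10 symbols: the first letter has 10 options, the next 9, and so on down to 5.
That product is 10 × 9 × 8 × 7 × 6 × 5 = 151200.

151200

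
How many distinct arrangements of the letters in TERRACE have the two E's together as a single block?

Treat the 2 copies of E as a single block. The multiset to arrange is then {EE, A, C, R, R, T}, 6 items in all.
That gives (6)!/(2!) = 360 arrangements.

360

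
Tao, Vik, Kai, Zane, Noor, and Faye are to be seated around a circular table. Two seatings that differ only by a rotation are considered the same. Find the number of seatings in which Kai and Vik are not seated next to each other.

72

Without the restriction there are (5)! = 120 seatings.
Seatings with Kai beside Vik: treat them as a block with 2 internal orders, giving 2 × (4)! = 48.
Subtracting, 120 − 48 = 72.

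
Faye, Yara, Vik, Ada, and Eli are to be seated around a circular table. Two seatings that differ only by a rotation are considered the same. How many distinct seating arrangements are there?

24

Fix one person's seat to break rotational symmetry; the remaining 4 people can be arranged in (4)! = 24 ways.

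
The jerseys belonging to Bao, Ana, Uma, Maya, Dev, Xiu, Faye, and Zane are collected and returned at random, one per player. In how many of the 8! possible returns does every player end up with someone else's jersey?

Count assignments avoiding every fixed point. For any j of the 8 players fixed to their old jersey, the other 8−j can be arranged in (8−j)! ways.
By inclusion–exclusion this is Σ_{j=0}^{8} (−1)^j C(8,j)·(8−j)!.
Computing: 40320 − 40320 + 20160 − 6720 + 1680 − 336 + 56 − 8 + 1 = 14833.

14833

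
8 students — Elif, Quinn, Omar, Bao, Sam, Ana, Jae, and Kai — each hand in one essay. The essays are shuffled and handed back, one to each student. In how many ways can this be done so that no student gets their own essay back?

Let Aᵢ be the assignments in which student i gets their own essay. We want the size of the complement of A₁∪…∪A_8.
By inclusion–exclusion this is Σ_{j=0}^{8} (−1)^j C(8,j)·(8−j)!.
Computing: 40320 − 40320 + 20160 − 6720 + 1680 − 336 + 56 − 8 + 1 = 14833.

14833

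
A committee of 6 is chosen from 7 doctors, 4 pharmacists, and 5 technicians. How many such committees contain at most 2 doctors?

3612

Split by how many doctors are chosen (0 through 2).
Sum: C(7,0)·C(9,6) + C(7,1)·C(9,5) + C(7,2)·C(9,4) = 84 + 882 + 2646 = 3612.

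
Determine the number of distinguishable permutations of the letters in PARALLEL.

3360

PARALLEL has 8 letters with A appearing twice and L appearing 3 times.
So there are 8! / (3!·2!) = 3360 distinguishable arrangements.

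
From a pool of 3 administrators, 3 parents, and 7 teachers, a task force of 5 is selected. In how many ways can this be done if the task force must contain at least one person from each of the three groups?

798

Total 5-person selections from all 13: C(13,5) = 1287.
Subtract selections that omit an entire group: no administrators → C(10,5) = 252; no parents → C(10,5) = 252; no teachers → C(6,5) = 6.
Add back selections omitting two groups (i.e. drawn from a single group): C(3,5) + C(3,5) + C(7,5) = 21.
By inclusion–exclusion: 1287 − 510 + 21 = 798.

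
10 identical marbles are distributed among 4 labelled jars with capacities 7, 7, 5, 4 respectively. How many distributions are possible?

175

By stars and bars, unrestricted non-negative solutions to x_1+…+x_4 = 10 number C(10+3,3) = 286.
Subtract solutions that violate a single cap (substitute x_i' = x_i − (cap_i+1)): x_1 ≥ 8 gives C(5,3) = 10; x_2 ≥ 8 gives C(5,3) = 10; x_3 ≥ 6 gives C(7,3) = 35; x_4 ≥ 5 gives C(8,3) = 56. Together 111.
No two caps can be exceeded simultaneously, so the pair terms are all 0.
By inclusion–exclusion the count is 286 − 111 + 0 = 175.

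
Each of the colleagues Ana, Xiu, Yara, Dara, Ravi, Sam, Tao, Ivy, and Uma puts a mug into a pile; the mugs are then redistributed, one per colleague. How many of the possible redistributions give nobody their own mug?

This is the derangement count D_9: permutations of 9 items with no fixed point.
By inclusion–exclusion this is Σ_{j=0}^{9} (−1)^j C(9,j)·(9−j)!.
Computing: 362880 − 362880 + 181440 − 60480 + 15120 − 3024 + 504 − 72 + 9 − 1 = 133496.

133496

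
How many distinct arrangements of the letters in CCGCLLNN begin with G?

210

Fix G in the first position and arrange the remaining 7 letters.
Those 7 letters have C appearing 3 times, L appearing twice, and N appearing twice, giving (7)!/(3!·2!·2!) = 210.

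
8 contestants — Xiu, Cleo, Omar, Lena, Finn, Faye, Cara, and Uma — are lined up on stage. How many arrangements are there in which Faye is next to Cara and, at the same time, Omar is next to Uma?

Treat {Faye,Cara} as one block (2 orders) and {Omar,Uma} as another (2 orders).
That leaves 6 units to arrange: 2 × 2 × 6! = 4 × 720 = 2880.

2880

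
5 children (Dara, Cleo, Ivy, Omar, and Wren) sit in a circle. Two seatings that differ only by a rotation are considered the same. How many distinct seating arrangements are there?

24

Around a circle, 5 distinct people have 5!/5 = (4)! = 24 rotationally distinct seatings.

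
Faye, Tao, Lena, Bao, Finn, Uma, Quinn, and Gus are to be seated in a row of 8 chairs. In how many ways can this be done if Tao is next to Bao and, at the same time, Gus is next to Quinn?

Treat {Tao,Bao} as one block (2 orders) and {Gus,Quinn} as another (2 orders).
That leaves 6 units to arrange: 2 × 2 × 6! = 4 × 720 = 2880.

2880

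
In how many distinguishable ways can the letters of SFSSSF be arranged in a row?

15

The 6 letters of SFSSSF have repeats: F appearing twice and S appearing 4 times.
Dividing 6! = 720 by 4!·2! = 48 for the repeated letters gives 15.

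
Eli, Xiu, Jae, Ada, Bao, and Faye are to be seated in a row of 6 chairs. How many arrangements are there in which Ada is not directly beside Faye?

There are 6! = 720 arrangements in all. If Ada and Faye are adjacent, merging them into one block gives 2·(5)! = 240 arrangements.
Complementary counting: 720 − 240 = 480.

480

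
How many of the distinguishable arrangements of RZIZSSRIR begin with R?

2520

With the first slot taken by R, it remains to arrange the other 8 letters (ZIZSSRIR).
Those 8 letters have I appearing twice, R appearing twice, S appearing twice, and Z appearing twice, giving (8)!/(2!·2!·2!·2!) = 2520.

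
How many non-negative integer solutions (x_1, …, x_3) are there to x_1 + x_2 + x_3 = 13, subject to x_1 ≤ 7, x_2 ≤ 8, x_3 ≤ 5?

33

By stars and bars, unrestricted non-negative solutions to x_1+…+x_3 = 13 number C(13+2,2) = 105.
Subtract solutions that violate a single cap (substitute x_i' = x_i − (cap_i+1)): x_1 ≥ 8 gives C(7,2) = 21; x_2 ≥ 9 gives C(6,2) = 15; x_3 ≥ 6 gives C(9,2) = 36. Together 72.
No two caps can be exceeded simultaneously, so the pair terms are all 0.
By inclusion–exclusion the count is 105 − 72 + 0 = 33.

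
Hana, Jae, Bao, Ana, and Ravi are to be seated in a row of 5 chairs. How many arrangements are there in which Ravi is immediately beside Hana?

Place the 3 others and the Ravi-Hana pair as 4 objects in a line; the pair has 2 internal arrangements.
So the count is 2·(4)! = 48.

48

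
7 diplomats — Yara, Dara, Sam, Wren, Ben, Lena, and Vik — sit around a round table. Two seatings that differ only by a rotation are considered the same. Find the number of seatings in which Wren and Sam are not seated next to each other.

Without the restriction there are (6)! = 720 seatings.
Those with Wren next to Sam: fuse the pair into one unit and seat 6 units around a circle — 2·(5)! = 240.
Subtracting, 720 − 240 = 480.

480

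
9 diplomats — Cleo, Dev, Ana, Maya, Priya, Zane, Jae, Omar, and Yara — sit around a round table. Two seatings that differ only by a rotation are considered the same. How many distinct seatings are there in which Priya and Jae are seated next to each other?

10080

Treat {Priya, Jae} as one unit (2 internal orders) and seat the resulting 8 units around the table: (7)! circular arrangements.
So 2 × (7)! = 2 × 5040 = 10080.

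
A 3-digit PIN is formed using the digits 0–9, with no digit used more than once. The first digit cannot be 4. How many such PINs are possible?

The first digit has 10−1 = 9 choices (anything except 4).
The remaining 2 digits are filled from the other 9 symbols without repetition: 9 × 8 = 72.
Total: 9 × 72 = 648.

648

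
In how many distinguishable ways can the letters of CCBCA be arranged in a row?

The 5 letters of CCBCA have repeats: C appearing 3 times.
So there are 5! / (3!) = 20 distinguishable arrangements.

20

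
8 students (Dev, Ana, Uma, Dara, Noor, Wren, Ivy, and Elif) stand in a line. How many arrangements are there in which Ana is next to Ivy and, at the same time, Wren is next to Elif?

2880

Treat {Ana,Ivy} as one block (2 orders) and {Wren,Elif} as another (2 orders).
That leaves 6 units to arrange: 2 × 2 × 6! = 4 × 720 = 2880.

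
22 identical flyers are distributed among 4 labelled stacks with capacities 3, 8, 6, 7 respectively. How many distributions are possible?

10

Ignoring the caps, the number of non-negative solutions to x_1+…+x_4 = 22 is C(25,3) = 2300.
Subtract solutions that violate a single cap (substitute x_i' = x_i − (cap_i+1)): x_1 ≥ 4 gives C(21,3) = 1330; x_2 ≥ 9 gives C(16,3) = 560; x_3 ≥ 7 gives C(18,3) = 816; x_4 ≥ 8 gives C(17,3) = 680. Together 3386.
Add back pairs where two caps are both exceeded: 220 + 364 + 286 + 84 + 56 + 120 = 1130.
Subtract triples: 10 + 4 + 20 + 0 = 34.
By inclusion–exclusion the count is 2300 − 3386 + 1130 − 34 = 10.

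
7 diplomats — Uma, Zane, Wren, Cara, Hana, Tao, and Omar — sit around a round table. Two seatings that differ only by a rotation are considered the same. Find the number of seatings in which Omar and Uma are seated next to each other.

Treat {Omar, Uma} as one unit (2 internal orders) and seat the resulting 6 units around the table: (5)! circular arrangements.
So 2 × (5)! = 2 × 120 = 240.

240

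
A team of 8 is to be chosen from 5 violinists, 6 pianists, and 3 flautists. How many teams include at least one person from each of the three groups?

Total 8-person selections from all 14: C(14,8) = 3003.
Selections missing a whole group: no violinists → C(9,8) = 9; no pianists → C(8,8) = 1; no flautists → C(11,8) = 165.
Add back selections omitting two groups (i.e. drawn from a single group): C(5,8) + C(6,8) + C(3,8) = 0.
By inclusion–exclusion: 3003 − 175 + 0 = 2828.

2828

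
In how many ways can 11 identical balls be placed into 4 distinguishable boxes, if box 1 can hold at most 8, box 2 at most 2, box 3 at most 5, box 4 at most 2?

By stars and bars, unrestricted non-negative solutions to x_1+…+x_4 = 11 number C(11+3,3) = 364.
Subtract solutions that violate a single cap (substitute x_i' = x_i − (cap_i+1)): x_1 ≥ 9 gives C(5,3) = 10; x_2 ≥ 3 gives C(11,3) = 165; x_3 ≥ 6 gives C(8,3) = 56; x_4 ≥ 3 gives C(11,3) = 165. Together 396.
Add back pairs where two caps are both exceeded: 0 + 0 + 0 + 10 + 56 + 10 = 76.
By inclusion–exclusion the count is 364 − 396 + 76 = 44.

44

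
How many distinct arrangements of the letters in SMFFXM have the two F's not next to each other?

Total arrangements of SMFFXM: 6!/(2!·2!) = 180.
Arrangements with the F's together: treat FF as one letter, giving (5)!/(2!) = 60.
Hence 180 − 60 = 120.

120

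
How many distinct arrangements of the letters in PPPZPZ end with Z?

Fix Z in the last position and arrange the remaining 5 letters.
Those 5 letters have P appearing 4 times, giving (5)!/(4!) = 5.

5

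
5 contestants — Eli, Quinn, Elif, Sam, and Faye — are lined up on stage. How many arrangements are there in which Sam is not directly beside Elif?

Of the 5! = 120 arrangements, those with Sam and Elif adjacent number 2 × 4! = 48 (treat the pair as a block with 2 internal orders).
So 120 − 48 = 72 arrangements keep them apart.

72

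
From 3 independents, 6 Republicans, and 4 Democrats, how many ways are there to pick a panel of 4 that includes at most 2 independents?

Split by how many independents are chosen (0 through 2).
Sum: C(3,0)·C(10,4) + C(3,1)·C(10,3) + C(3,2)·C(10,2) = 210 + 360 + 135 = 705.

705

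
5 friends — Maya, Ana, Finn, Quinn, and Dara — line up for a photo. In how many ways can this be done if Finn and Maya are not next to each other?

There are 5! = 120 arrangements in all. If Finn and Maya are adjacent, merging them into one block gives 2·(4)! = 48 arrangements.
Complementary counting: 120 − 48 = 72.

72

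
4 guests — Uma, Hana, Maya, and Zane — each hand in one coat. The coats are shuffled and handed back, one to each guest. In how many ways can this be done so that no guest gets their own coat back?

9

This is the derangement count D_4: permutations of 4 items with no fixed point.
By inclusion–exclusion this is Σ_{j=0}^{4} (−1)^j C(4,j)·(4−j)!.
Computing: 24 − 24 + 12 − 4 + 1 = 9.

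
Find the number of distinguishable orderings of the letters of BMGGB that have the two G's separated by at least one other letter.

There are 5!/(2!·2!) = 30 arrangements of BMGGB in total.
If the two G's are adjacent, glue them into one block, leaving 4 items to arrange: (4)!/(2!) = 12 ways.
Subtracting, 30 − 12 = 18 arrangements keep the G's apart.

18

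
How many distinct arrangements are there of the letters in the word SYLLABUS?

10080

SYLLABUS has 8 letters with L appearing twice and S appearing twice.
Dividing 8! = 40320 by 2!·2! = 4 for the repeated letters gives 10080.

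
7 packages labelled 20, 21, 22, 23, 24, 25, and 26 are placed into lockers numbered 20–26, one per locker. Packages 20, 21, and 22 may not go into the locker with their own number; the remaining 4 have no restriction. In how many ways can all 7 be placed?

3216

Let Aᵢ (for i ∈ {20, 21, 22}) be the placements that put package i in its forbidden locker. Any j of these fix j positions, leaving (7−j)! ways to fill the rest, and there are C(3,j) ways to pick which j.
By inclusion–exclusion, the number of valid placements is Σ_{j=0}^{3} (−1)^j C(3,j)·(7−j)!.
Computing: 5040 − 2160 + 360 − 24 = 3216.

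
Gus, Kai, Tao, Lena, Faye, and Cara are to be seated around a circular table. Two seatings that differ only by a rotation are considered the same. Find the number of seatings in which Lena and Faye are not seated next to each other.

All circular seatings of 6 people number (5)! = 120.
Seatings with Lena beside Faye: treat them as a block with 2 internal orders, giving 2 × (4)! = 48.
Subtracting, 120 − 48 = 72.

72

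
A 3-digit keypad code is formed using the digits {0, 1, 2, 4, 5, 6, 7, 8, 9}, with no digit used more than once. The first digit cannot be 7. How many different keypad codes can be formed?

The first digit has 9−1 = 8 choices (anything except 7).
The remaining 2 digits are filled from the other 8 symbols without repetition: 8 × 7 = 56.
Total: 8 × 56 = 448.

448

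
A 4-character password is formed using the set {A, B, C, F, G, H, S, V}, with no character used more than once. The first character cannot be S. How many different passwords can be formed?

The first character has 8−1 = 7 choices (anything except S).
The remaining 3 characters are filled from the other 7 symbols without repetition: 7 × 6 × 5 = 210.
Total: 7 × 210 = 1470.

1470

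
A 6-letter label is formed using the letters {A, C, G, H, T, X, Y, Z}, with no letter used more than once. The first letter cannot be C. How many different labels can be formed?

The first letter has 8−1 = 7 choices (anything except C).
The remaining 5 letters are filled from the other 7 symbols without repetition: 7 × 6 × 5 × 4 × 3 = 2520.
Total: 7 × 2520 = 17640.

17640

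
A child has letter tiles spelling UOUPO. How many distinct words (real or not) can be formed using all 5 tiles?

30

UOUPO has 5 letters with O appearing twice and U appearing twice.
The number of distinct arrangements is 5!/(2!·2!) = 120/4 = 30.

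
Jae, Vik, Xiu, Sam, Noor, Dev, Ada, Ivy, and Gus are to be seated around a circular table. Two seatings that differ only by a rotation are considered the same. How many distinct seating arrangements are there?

Fix one person's seat to break rotational symmetry; the remaining 8 people can be arranged in (8)! = 40320 ways.

40320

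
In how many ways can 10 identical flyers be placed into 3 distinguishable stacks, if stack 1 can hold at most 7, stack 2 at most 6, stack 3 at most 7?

44

By stars and bars, unrestricted non-negative solutions to x_1+…+x_3 = 10 number C(10+2,2) = 66.
Subtract solutions that violate a single cap (substitute x_i' = x_i − (cap_i+1)): x_1 ≥ 8 gives C(4,2) = 6; x_2 ≥ 7 gives C(5,2) = 10; x_3 ≥ 8 gives C(4,2) = 6. Together 22.
No two caps can be exceeded simultaneously, so the pair terms are all 0.
By inclusion–exclusion the count is 66 − 22 + 0 = 44.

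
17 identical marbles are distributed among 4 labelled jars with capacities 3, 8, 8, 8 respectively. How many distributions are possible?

Without the upper bounds there are C(20,3) = 1140 ways to split 17 among 4 jars.
Subtract solutions that violate a single cap (substitute x_i' = x_i − (cap_i+1)): x_1 ≥ 4 gives C(16,3) = 560; x_2 ≥ 9 gives C(11,3) = 165; x_3 ≥ 9 gives C(11,3) = 165; x_4 ≥ 9 gives C(11,3) = 165. Together 1055.
Add back pairs where two caps are both exceeded: 35 + 35 + 35 + 0 + 0 + 0 = 105.
By inclusion–exclusion the count is 1140 − 1055 + 105 = 190.

190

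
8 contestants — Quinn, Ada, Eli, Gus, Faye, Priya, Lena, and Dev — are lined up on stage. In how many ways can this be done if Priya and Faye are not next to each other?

30240

Of the 8! = 40320 arrangements, those with Priya and Faye adjacent number 2 × 7! = 10080 (treat the pair as a block with 2 internal orders).
So 40320 − 10080 = 30240 arrangements keep them apart.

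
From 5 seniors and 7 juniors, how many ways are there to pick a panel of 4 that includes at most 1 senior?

Split by how many seniors are chosen (0 through 1).
Sum: C(5,0)·C(7,4) + C(5,1)·C(7,3) = 35 + 175 = 210.

210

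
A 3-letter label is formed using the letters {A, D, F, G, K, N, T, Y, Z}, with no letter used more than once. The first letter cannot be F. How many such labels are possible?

448

The first letter has 9−1 = 8 choices (anything except F).
The remaining 2 letters are filled from the other 8 symbols without repetition: 8 × 7 = 56.
Total: 8 × 56 = 448.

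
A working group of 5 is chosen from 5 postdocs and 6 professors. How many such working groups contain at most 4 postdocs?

461

Split by how many postdocs are chosen (0 through 4).
Sum: C(5,0)·C(6,5) + C(5,1)·C(6,4) + C(5,2)·C(6,3) + C(5,3)·C(6,2) + C(5,4)·C(6,1) = 6 + 75 + 200 + 150 + 30 = 461.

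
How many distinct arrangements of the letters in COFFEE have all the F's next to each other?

Treat the 2 copies of F as a single block. The multiset to arrange is then {FF, C, E, E, O}, 5 items in all.
That gives (5)!/(2!) = 60 arrangements.

60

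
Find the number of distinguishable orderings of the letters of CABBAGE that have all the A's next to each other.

Treat the 2 copies of A as a single block. The multiset to arrange is then {AA, B, B, C, E, G}, 6 items in all.
That gives (6)!/(2!) = 360 arrangements.

360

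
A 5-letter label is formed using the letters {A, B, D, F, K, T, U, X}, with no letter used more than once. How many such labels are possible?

Choose and order 5 of the 8 symbols: the first letter has 8 options, the next 7, and so on down to 4.
That product is 8 × 7 × 6 × 5 × 4 = 6720.

6720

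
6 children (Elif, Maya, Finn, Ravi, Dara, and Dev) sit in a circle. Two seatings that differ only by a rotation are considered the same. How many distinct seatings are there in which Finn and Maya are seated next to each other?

Treat {Finn, Maya} as one unit (2 internal orders) and seat the resulting 5 units around the table: (4)! circular arrangements.
So 2 × (4)! = 2 × 24 = 48.

48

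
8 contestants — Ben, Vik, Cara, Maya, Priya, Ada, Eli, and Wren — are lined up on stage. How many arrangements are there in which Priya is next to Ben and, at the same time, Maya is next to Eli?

2880

Treat {Priya,Ben} as one block (2 orders) and {Maya,Eli} as another (2 orders).
That leaves 6 units to arrange: 2 × 2 × 6! = 4 × 720 = 2880.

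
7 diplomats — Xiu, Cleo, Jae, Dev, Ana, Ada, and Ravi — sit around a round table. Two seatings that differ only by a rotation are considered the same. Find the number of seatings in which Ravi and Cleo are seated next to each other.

240

Treat {Ravi, Cleo} as one unit (2 internal orders) and seat the resulting 6 units around the table: (5)! circular arrangements.
So 2 × (5)! = 2 × 120 = 240.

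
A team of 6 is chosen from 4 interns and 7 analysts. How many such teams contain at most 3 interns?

441

Split by how many interns are chosen (0 through 3).
Sum: C(4,0)·C(7,6) + C(4,1)·C(7,5) + C(4,2)·C(7,4) + C(4,3)·C(7,3) = 7 + 84 + 210 + 140 = 441.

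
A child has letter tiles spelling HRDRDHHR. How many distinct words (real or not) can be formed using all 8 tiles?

560

The 8 letters of HRDRDHHR have repeats: D appearing twice, H appearing 3 times, and R appearing 3 times.
Dividing 8! = 40320 by 3!·3!·2! = 72 for the repeated letters gives 560.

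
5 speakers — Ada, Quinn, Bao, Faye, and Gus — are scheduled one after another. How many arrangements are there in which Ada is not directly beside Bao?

72

Of the 5! = 120 arrangements, those with Ada and Bao adjacent number 2 × 4! = 48 (treat the pair as a block with 2 internal orders).
Complementary counting: 120 − 48 = 72.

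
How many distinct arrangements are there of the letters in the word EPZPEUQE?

EPZPEUQE has 8 letters with E appearing 3 times and P appearing twice.
Dividing 8! = 40320 by 3!·2! = 12 for the repeated letters gives 3360.

3360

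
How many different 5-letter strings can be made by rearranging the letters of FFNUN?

30

FFNUN has 5 letters with F appearing twice and N appearing twice.
So there are 5! / (2!·2!) = 30 distinguishable arrangements.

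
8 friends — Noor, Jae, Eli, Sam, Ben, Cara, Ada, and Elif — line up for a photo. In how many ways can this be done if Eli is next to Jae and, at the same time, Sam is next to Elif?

Treat {Eli,Jae} as one block (2 orders) and {Sam,Elif} as another (2 orders).
That leaves 6 units to arrange: 2 × 2 × 6! = 4 × 720 = 2880.

2880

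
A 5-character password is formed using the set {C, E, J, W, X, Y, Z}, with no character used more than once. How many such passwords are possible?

Choose and order 5 of the 7 symbols: the first character has 7 options, the next 6, and so on down to 3.
7 × 6 × 5 × 4 × 3 = 2520.

2520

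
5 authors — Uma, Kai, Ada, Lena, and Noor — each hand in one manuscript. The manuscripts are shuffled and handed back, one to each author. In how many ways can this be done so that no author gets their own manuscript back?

44

Let Aᵢ be the assignments in which author i gets their own manuscript. We want the size of the complement of A₁∪…∪A_5.
By inclusion–exclusion this is Σ_{j=0}^{5} (−1)^j C(5,j)·(5−j)!.
Computing: 120 − 120 + 60 − 20 + 5 − 1 = 44.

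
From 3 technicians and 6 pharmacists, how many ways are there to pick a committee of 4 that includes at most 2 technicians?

Split by how many technicians are chosen (0 through 2).
Sum: C(3,0)·C(6,4) + C(3,1)·C(6,3) + C(3,2)·C(6,2) = 15 + 60 + 45 = 120.

120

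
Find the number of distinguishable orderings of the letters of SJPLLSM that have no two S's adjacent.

900

Total arrangements of SJPLLSM: 7!/(2!·2!) = 1260.
Arrangements with the S's together: treat SS as one letter, giving (6)!/(2!) = 360.
Hence 1260 − 360 = 900.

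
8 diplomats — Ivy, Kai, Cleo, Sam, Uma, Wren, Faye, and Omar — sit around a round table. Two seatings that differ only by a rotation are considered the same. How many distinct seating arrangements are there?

Around a circle, 8 distinct people have 8!/8 = (7)! = 5040 rotationally distinct seatings.

5040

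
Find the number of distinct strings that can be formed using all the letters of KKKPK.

Letter multiplicities in KKKPK: K×4, P×1.
The number of distinct arrangements is 5!/(4!) = 120/24 = 5.

5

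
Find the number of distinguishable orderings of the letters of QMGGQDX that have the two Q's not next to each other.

900

Total arrangements of QMGGQDX: 7!/(2!·2!) = 1260.
If the two Q's are adjacent, glue them into one block, leaving 6 items to arrange: (6)!/(2!) = 360 ways.
Hence 1260 − 360 = 900.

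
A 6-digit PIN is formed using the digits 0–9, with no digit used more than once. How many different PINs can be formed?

With no repetition, fill the 6 digits in order: 10 choices, then 9, down to 5.
10 × 9 × 8 × 7 × 6 × 5 = 151200.

151200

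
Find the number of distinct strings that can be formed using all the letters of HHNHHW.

30

Letter multiplicities in HHNHHW: H×4, N×1, W×1.
So there are 6! / (4!) = 30 distinguishable arrangements.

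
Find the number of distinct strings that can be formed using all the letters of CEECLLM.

The 7 letters of CEECLLM have repeats: C appearing twice, E appearing twice, and L appearing twice.
Dividing 7! = 5040 by 2!·2!·2! = 8 for the repeated letters gives 630.

630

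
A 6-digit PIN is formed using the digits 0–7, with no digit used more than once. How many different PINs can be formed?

This is a permutation of 6 out of 8: P(8,6) = 8!/2!.
8 × 7 × 6 × 5 × 4 × 3 = 20160.

20160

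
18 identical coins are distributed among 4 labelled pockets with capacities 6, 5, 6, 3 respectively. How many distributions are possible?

Ignoring the caps, the number of non-negative solutions to x_1+…+x_4 = 18 is C(21,3) = 1330.
Subtract solutions that violate a single cap (substitute x_i' = x_i − (cap_i+1)): x_1 ≥ 7 gives C(14,3) = 364; x_2 ≥ 6 gives C(15,3) = 455; x_3 ≥ 7 gives C(14,3) = 364; x_4 ≥ 4 gives C(17,3) = 680. Together 1863.
Add back pairs where two caps are both exceeded: 56 + 35 + 120 + 56 + 165 + 120 = 552.
Subtract triples: 0 + 4 + 1 + 4 = 9.
By inclusion–exclusion the count is 1330 − 1863 + 552 − 9 = 10.

10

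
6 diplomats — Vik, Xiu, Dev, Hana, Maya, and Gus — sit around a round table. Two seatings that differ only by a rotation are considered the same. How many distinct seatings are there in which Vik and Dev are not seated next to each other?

Without the restriction there are (5)! = 120 seatings.
Seatings with Vik beside Dev: treat them as a block with 2 internal orders, giving 2 × (4)! = 48.
Subtracting, 120 − 48 = 72.

72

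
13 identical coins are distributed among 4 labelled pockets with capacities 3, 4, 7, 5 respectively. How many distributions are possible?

By stars and bars, unrestricted non-negative solutions to x_1+…+x_4 = 13 number C(13+3,3) = 560.
Subtract solutions that violate a single cap (substitute x_i' = x_i − (cap_i+1)): x_1 ≥ 4 gives C(12,3) = 220; x_2 ≥ 5 gives C(11,3) = 165; x_3 ≥ 8 gives C(8,3) = 56; x_4 ≥ 6 gives C(10,3) = 120. Together 561.
Add back pairs where two caps are both exceeded: 35 + 4 + 20 + 1 + 10 + 0 = 70.
By inclusion–exclusion the count is 560 − 561 + 70 = 69.

69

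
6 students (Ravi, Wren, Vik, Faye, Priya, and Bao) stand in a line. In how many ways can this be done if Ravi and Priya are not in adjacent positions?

480

Of the 6! = 720 arrangements, those with Ravi and Priya adjacent number 2 × 5! = 240 (treat the pair as a block with 2 internal orders).
Complementary counting: 720 − 240 = 480.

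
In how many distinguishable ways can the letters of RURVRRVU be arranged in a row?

420

RURVRRVU has 8 letters with R appearing 4 times, U appearing twice, and V appearing twice.
The number of distinct arrangements is 8!/(4!·2!·2!) = 40320/96 = 420.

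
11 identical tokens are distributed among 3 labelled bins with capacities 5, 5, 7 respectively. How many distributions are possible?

By stars and bars, unrestricted non-negative solutions to x_1+…+x_3 = 11 number C(11+2,2) = 78.
Subtract solutions that violate a single cap (substitute x_i' = x_i − (cap_i+1)): x_1 ≥ 6 gives C(7,2) = 21; x_2 ≥ 6 gives C(7,2) = 21; x_3 ≥ 8 gives C(5,2) = 10. Together 52.
No two caps can be exceeded simultaneously, so the pair terms are all 0.
By inclusion–exclusion the count is 78 − 52 + 0 = 26.

26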